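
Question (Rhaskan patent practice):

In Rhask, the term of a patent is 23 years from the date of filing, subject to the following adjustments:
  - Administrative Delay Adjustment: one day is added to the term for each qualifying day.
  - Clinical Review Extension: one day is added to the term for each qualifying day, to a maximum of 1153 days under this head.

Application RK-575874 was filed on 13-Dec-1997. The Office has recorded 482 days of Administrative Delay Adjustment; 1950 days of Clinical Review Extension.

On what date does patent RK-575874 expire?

Base term: filing date + 23 years → 13 December 2020.
Administrative Delay Adjustment: +482 days → 9 April 2022.
Clinical Review Extension: 1950 days claimed exceeds the 1153-day cap, so +1153 days → 5 June 2025.

June 5, 2025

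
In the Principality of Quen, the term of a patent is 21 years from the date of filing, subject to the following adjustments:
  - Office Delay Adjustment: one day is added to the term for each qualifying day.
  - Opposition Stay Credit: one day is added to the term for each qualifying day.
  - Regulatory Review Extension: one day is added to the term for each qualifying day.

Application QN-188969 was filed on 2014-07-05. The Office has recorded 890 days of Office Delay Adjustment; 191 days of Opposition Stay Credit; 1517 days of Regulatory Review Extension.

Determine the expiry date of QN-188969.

August 15, 2042

Base term: filing date + 21 years → 5 July 2035.
Office Delay Adjustment: +890 days → 11 December 2037.
Opposition Stay Credit: +191 days → 20 June 2038.
Regulatory Review Extension: +1517 days → 15 August 2042.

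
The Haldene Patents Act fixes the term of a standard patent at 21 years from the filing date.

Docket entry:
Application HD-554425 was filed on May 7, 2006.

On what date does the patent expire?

May 7, 2027

Filing date + 21 years → 7 May 2027.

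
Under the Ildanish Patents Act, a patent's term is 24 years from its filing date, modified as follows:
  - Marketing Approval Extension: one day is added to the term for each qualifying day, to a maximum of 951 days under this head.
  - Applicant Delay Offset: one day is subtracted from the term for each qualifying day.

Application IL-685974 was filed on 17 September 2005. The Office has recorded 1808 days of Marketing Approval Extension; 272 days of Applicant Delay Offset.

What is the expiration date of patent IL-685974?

Base term: filing date + 24 years → 17 September 2029.
Marketing Approval Extension: 1808 days claimed exceeds the 951-day cap, so +951 days → 25 April 2032.
Applicant Delay Offset: −272 days → 28 July 2031.

2031-07-28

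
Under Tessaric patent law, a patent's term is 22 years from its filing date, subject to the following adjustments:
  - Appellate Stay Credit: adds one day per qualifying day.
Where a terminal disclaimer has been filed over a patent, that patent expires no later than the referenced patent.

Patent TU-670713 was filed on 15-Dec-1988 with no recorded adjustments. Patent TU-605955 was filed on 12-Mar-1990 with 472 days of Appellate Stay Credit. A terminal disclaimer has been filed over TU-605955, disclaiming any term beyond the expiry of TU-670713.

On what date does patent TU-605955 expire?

2010-12-15

Natural term of TU-605955:
  Base: filing + 22 years → 12 March 2012.
  Appellate Stay Credit: +472 days → 27 June 2013.
Expiry of referenced patent TU-670713:
  Base: filing + 22 years → 15 December 2010.
Terminal disclaimer: TU-605955 expires on the earlier of 27 June 2013 and 15 December 2010.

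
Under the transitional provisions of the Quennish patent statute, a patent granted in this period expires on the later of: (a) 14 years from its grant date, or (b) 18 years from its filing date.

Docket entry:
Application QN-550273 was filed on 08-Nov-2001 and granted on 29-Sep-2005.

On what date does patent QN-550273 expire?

(a) grant + 14 years → 29 September 2019.
(b) filing + 18 years → 8 November 2019.
Later of the two: 8 November 2019.

November 8, 2019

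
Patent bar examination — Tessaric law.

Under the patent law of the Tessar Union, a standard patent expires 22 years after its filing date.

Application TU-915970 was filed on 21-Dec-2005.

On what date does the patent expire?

Filing date + 22 years → 21 December 2027.

2027-12-21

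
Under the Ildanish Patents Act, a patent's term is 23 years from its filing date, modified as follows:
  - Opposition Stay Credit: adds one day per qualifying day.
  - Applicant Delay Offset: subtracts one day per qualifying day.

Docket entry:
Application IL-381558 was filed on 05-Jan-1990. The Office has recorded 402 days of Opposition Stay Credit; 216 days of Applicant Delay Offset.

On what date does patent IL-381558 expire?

Base term: filing date + 23 years → 5 January 2013.
Opposition Stay Credit: +402 days → 11 February 2014.
Applicant Delay Offset: −216 days → 10 July 2013.

2013-07-10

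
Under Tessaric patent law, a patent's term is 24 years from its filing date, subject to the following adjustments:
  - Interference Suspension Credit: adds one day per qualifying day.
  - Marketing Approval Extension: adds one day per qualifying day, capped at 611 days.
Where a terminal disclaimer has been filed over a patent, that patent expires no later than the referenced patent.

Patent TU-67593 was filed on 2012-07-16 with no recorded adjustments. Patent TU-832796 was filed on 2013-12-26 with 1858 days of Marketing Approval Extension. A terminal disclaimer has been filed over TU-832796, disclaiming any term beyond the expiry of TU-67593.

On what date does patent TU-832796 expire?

Natural term of TU-832796:
  Base: filing + 24 years → 26 December 2037.
  Marketing Approval Extension: 1858 days claimed exceeds the 611-day cap, so +611 days → 29 August 2039.
Expiry of referenced patent TU-67593:
  Base: filing + 24 years → 16 July 2036.
Terminal disclaimer: TU-832796 expires on the earlier of 29 August 2039 and 16 July 2036.

July 16, 2036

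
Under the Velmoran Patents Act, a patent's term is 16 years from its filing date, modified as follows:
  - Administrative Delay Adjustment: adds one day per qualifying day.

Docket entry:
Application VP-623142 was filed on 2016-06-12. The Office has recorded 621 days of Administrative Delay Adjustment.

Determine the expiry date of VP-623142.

February 23, 2034

Base term: filing date + 16 years → 12 June 2032.
Administrative Delay Adjustment: +621 days → 23 February 2034.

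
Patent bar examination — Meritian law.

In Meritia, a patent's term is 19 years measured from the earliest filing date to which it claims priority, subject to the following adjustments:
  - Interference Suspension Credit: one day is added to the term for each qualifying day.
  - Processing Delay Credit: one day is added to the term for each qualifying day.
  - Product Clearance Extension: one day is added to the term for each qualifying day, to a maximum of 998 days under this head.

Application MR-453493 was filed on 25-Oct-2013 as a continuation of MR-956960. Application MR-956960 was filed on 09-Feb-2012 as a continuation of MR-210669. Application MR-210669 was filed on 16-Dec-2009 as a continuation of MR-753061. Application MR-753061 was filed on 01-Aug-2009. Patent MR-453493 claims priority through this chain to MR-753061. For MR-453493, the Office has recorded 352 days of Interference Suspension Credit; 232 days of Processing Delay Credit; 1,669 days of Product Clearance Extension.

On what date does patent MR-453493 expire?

Earliest priority filing: 1 August 2009.
Base term: 1 August 2009 + 19 years → 1 August 2028.
Interference Suspension Credit: +352 days → 19 July 2029.
Processing Delay Credit: +232 days → 8 March 2030.
Product Clearance Extension: 1669 days claimed exceeds the 998-day cap, so +998 days → 30 November 2032.

November 30, 2032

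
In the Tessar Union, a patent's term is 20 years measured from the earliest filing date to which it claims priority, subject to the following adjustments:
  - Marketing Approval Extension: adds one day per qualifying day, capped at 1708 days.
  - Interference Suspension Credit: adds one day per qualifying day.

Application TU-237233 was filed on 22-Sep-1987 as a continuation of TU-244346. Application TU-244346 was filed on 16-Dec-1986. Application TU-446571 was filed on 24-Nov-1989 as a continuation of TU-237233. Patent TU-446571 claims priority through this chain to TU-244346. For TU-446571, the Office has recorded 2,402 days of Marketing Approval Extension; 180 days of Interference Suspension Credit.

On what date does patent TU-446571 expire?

2012-02-16

Earliest priority filing: 16 December 1986.
Base term: 16 December 1986 + 20 years → 16 December 2006.
Marketing Approval Extension: 2402 days claimed exceeds the 1708-day cap, so +1708 days → 20 August 2011.
Interference Suspension Credit: +180 days → 16 February 2012.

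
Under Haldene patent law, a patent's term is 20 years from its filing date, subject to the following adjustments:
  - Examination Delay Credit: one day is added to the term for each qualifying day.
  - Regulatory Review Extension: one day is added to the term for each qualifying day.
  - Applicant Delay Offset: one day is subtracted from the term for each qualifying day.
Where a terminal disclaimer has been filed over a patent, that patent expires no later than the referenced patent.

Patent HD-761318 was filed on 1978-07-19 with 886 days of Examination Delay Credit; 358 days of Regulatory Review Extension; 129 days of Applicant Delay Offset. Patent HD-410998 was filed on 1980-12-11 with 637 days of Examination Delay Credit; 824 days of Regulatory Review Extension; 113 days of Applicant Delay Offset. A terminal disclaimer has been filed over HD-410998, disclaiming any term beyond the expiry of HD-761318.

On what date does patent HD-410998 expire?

August 7, 2001

Natural term of HD-410998:
  Base: filing + 20 years → 11 December 2000.
  Examination Delay Credit: +637 days → 9 September 2002.
  Regulatory Review Extension: +824 days → 11 December 2004.
  Applicant Delay Offset: −113 days → 20 August 2004.
Expiry of referenced patent HD-761318:
  Base: filing + 20 years → 19 July 1998.
  Examination Delay Credit: +886 days → 21 December 2000.
  Regulatory Review Extension: +358 days → 14 December 2001.
  Applicant Delay Offset: −129 days → 7 August 2001.
Terminal disclaimer: HD-410998 expires on the earlier of 20 August 2004 and 7 August 2001.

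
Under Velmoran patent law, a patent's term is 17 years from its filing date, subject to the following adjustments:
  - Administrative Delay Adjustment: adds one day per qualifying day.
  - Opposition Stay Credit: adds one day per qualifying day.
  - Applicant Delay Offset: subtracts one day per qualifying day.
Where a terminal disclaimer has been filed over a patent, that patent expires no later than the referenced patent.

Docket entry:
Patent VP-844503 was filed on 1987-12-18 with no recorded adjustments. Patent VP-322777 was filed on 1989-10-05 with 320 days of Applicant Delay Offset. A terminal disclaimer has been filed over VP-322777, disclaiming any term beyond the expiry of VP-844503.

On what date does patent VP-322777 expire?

2004-12-18

Natural term of VP-322777:
  Base: filing + 17 years → 5 October 2006.
  Applicant Delay Offset: −320 days → 19 November 2005.
Expiry of referenced patent VP-844503:
  Base: filing + 17 years → 18 December 2004.
Terminal disclaimer: VP-322777 expires on the earlier of 19 November 2005 and 18 December 2004.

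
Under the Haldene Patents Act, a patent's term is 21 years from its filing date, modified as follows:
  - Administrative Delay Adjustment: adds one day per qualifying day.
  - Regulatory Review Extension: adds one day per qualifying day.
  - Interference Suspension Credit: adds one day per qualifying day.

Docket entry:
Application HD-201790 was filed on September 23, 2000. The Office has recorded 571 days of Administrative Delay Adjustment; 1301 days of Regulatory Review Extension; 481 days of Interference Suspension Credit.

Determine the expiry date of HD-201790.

Base term: filing date + 21 years → 23 September 2021.
Administrative Delay Adjustment: +571 days → 17 April 2023.
Regulatory Review Extension: +1301 days → 8 November 2026.
Interference Suspension Credit: +481 days → 3 March 2028.

March 3, 2028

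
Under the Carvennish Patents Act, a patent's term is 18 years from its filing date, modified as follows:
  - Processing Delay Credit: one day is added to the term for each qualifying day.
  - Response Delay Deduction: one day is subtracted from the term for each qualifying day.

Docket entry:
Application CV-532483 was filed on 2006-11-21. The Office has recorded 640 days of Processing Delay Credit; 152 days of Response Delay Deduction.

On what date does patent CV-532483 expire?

2026-03-24

Base term: filing date + 18 years → 21 November 2024.
Processing Delay Credit: +640 days → 23 August 2026.
Response Delay Deduction: −152 days → 24 March 2026.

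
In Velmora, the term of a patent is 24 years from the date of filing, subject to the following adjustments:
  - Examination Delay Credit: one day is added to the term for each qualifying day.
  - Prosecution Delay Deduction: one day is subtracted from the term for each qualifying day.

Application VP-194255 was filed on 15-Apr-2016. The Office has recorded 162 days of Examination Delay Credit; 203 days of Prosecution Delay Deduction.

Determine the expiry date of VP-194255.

Base term: filing date + 24 years → 15 April 2040.
Examination Delay Credit: +162 days → 24 September 2040.
Prosecution Delay Deduction: −203 days → 5 March 2040.

March 5, 2040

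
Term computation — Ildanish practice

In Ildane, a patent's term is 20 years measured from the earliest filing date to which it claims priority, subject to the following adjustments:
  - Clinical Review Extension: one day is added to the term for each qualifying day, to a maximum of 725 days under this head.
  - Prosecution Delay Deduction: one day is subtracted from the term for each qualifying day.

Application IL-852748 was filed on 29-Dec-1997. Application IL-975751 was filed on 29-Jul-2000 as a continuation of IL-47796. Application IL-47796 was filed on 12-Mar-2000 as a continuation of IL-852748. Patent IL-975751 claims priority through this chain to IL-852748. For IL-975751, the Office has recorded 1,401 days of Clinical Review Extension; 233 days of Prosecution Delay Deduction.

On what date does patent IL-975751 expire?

2019-05-05

Earliest priority filing: 29 December 1997.
Base term: 29 December 1997 + 20 years → 29 December 2017.
Clinical Review Extension: 1401 days claimed exceeds the 725-day cap, so +725 days → 24 December 2019.
Prosecution Delay Deduction: −233 days → 5 May 2019.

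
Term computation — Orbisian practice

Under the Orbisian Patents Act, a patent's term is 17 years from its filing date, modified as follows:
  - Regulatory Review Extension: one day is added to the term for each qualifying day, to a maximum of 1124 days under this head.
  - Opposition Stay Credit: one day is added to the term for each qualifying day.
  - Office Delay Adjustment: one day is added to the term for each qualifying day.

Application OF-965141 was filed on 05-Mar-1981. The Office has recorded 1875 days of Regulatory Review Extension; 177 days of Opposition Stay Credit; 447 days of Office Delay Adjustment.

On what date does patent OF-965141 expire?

2002-12-17

Base term: filing date + 17 years → 5 March 1998.
Regulatory Review Extension: 1875 days claimed exceeds the 1124-day cap, so +1124 days → 2 April 2001.
Opposition Stay Credit: +177 days → 26 September 2001.
Office Delay Adjustment: +447 days → 17 December 2002.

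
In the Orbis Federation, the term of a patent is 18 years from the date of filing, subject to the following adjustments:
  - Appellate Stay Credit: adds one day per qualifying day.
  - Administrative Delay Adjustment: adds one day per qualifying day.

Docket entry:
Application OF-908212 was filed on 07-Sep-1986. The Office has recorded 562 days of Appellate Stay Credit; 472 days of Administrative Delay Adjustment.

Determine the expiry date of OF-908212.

July 8, 2007

Base term: filing date + 18 years → 7 September 2004.
Appellate Stay Credit: +562 days → 23 March 2006.
Administrative Delay Adjustment: +472 days → 8 July 2007.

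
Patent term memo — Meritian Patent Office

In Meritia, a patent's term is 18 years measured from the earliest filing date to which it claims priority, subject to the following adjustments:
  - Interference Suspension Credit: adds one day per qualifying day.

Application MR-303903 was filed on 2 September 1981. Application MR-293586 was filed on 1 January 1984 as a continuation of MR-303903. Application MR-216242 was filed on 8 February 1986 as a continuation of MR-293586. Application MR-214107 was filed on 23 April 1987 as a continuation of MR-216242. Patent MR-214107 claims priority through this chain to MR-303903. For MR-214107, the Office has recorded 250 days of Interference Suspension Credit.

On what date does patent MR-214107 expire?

Earliest priority filing: 2 September 1981.
Base term: 2 September 1981 + 18 years → 2 September 1999.
Interference Suspension Credit: +250 days → 9 May 2000.

2000-05-09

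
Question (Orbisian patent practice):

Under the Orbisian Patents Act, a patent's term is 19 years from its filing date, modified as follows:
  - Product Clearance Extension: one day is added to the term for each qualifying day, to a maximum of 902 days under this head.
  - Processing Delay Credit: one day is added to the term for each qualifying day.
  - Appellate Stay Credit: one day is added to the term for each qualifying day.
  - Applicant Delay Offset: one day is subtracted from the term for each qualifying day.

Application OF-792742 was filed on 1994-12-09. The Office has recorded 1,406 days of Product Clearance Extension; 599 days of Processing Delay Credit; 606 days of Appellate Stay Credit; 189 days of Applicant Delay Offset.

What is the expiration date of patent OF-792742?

March 11, 2019

Base term: filing date + 19 years → 9 December 2013.
Product Clearance Extension: 1406 days claimed exceeds the 902-day cap, so +902 days → 29 May 2016.
Processing Delay Credit: +599 days → 18 January 2018.
Appellate Stay Credit: +606 days → 16 September 2019.
Applicant Delay Offset: −189 days → 11 March 2019.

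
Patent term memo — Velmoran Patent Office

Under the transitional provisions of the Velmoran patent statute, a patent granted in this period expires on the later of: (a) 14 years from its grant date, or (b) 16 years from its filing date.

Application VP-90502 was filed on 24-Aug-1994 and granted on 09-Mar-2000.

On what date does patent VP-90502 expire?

(a) grant + 14 years → 9 March 2014.
(b) filing + 16 years → 24 August 2010.
Later of the two: 9 March 2014.

2014-03-09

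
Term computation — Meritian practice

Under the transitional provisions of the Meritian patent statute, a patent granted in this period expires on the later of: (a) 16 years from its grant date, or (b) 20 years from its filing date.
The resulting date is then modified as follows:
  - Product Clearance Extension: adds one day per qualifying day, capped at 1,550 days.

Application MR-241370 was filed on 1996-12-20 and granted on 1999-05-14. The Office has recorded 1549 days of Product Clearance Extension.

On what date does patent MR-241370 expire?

March 18, 2021

(a) grant + 16 years → 14 May 2015.
(b) filing + 20 years → 20 December 2016.
Later of the two: 20 December 2016.
Product Clearance Extension: 1549 days (within the 1550-day cap) → +1549 days → 18 March 2021.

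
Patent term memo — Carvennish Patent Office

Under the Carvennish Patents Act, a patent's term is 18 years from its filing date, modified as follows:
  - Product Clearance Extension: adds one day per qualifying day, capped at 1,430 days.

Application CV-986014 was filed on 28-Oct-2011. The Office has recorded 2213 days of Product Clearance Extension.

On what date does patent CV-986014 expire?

2033-09-27

Base term: filing date + 18 years → 28 October 2029.
Product Clearance Extension: 2213 days claimed exceeds the 1430-day cap, so +1430 days → 27 September 2033.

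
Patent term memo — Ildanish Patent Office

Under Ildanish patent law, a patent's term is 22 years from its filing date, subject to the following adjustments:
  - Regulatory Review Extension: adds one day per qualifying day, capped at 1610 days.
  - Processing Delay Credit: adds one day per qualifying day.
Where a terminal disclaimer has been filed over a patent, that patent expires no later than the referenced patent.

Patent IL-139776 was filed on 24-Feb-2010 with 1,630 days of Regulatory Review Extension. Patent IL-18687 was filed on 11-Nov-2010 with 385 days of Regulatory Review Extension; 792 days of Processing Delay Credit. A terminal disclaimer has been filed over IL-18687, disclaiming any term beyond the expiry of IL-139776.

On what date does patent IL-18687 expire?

February 1, 2036

Natural term of IL-18687:
  Base: filing + 22 years → 11 November 2032.
  Regulatory Review Extension: 385 days (within the 1610-day cap) → +385 days → 1 December 2033.
  Processing Delay Credit: +792 days → 1 February 2036.
Expiry of referenced patent IL-139776:
  Base: filing + 22 years → 24 February 2032.
  Regulatory Review Extension: 1630 days claimed exceeds the 1610-day cap, so +1610 days → 22 July 2036.
Terminal disclaimer: IL-18687 expires on the earlier of 1 February 2036 and 22 July 2036.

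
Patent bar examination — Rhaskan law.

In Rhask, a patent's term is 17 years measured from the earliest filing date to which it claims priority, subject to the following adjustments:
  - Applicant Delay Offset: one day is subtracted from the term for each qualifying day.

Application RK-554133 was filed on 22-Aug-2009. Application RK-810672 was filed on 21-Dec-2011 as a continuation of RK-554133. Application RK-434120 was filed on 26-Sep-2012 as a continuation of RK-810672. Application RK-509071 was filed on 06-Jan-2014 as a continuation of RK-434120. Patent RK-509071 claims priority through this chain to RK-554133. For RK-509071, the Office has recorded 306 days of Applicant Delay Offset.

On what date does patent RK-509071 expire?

2025-10-20

Earliest priority filing: 22 August 2009.
Base term: 22 August 2009 + 17 years → 22 August 2026.
Applicant Delay Offset: −306 days → 20 October 2025.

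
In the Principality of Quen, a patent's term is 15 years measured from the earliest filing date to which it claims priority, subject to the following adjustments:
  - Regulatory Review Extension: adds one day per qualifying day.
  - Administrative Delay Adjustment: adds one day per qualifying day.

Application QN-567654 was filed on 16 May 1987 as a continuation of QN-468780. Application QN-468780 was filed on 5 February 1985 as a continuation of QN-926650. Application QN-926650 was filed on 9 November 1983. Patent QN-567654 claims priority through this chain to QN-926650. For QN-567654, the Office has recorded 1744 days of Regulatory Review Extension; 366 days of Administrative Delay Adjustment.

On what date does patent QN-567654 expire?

August 19, 2004

Earliest priority filing: 9 November 1983.
Base term: 9 November 1983 + 15 years → 9 November 1998.
Regulatory Review Extension: +1744 days → 19 August 2003.
Administrative Delay Adjustment: +366 days → 19 August 2004.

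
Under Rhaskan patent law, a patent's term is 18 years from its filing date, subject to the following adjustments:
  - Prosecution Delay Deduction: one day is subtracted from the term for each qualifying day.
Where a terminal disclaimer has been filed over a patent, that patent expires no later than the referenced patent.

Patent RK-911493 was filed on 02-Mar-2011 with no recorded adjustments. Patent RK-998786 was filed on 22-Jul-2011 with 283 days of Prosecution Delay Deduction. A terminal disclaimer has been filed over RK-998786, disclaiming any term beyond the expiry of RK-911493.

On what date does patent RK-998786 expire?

Natural term of RK-998786:
  Base: filing + 18 years → 22 July 2029.
  Prosecution Delay Deduction: −283 days → 12 October 2028.
Expiry of referenced patent RK-911493:
  Base: filing + 18 years → 2 March 2029.
Terminal disclaimer: RK-998786 expires on the earlier of 12 October 2028 and 2 March 2029.

2028-10-12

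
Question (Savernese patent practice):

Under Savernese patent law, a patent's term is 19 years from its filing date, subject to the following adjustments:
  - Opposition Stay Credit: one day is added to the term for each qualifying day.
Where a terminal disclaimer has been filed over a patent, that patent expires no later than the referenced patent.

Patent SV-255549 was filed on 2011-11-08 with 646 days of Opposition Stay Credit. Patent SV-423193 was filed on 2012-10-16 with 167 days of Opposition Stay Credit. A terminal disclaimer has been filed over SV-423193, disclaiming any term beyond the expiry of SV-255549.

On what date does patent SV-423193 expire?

Natural term of SV-423193:
  Base: filing + 19 years → 16 October 2031.
  Opposition Stay Credit: +167 days → 31 March 2032.
Expiry of referenced patent SV-255549:
  Base: filing + 19 years → 8 November 2030.
  Opposition Stay Credit: +646 days → 15 August 2032.
Terminal disclaimer: SV-423193 expires on the earlier of 31 March 2032 and 15 August 2032.

March 31, 2032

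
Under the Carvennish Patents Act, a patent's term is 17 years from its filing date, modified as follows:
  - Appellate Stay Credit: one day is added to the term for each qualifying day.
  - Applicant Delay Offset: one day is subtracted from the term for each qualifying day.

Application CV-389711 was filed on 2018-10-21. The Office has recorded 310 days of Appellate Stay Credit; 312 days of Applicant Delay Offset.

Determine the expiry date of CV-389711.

Base term: filing date + 17 years → 21 October 2035.
Appellate Stay Credit: +310 days → 26 August 2036.
Applicant Delay Offset: −312 days → 19 October 2035.

2035-10-19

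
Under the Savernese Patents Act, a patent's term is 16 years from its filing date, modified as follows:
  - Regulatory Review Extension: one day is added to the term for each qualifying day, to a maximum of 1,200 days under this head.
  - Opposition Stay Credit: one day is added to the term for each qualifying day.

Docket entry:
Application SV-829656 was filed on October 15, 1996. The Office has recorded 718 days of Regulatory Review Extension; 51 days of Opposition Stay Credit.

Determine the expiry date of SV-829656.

2014-11-23

Base term: filing date + 16 years → 15 October 2012.
Regulatory Review Extension: 718 days (within the 1200-day cap) → +718 days → 3 October 2014.
Opposition Stay Credit: +51 days → 23 November 2014.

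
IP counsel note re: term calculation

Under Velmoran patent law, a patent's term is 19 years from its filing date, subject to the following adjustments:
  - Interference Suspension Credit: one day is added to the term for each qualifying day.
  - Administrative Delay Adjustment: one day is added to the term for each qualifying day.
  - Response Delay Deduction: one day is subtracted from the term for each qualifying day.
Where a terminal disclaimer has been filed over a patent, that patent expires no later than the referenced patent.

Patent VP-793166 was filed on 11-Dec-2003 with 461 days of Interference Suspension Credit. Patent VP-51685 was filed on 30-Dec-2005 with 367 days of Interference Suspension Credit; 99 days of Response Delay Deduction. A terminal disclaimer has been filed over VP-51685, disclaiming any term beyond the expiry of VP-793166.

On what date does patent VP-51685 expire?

March 16, 2024

Natural term of VP-51685:
  Base: filing + 19 years → 30 December 2024.
  Interference Suspension Credit: +367 days → 1 January 2026.
  Response Delay Deduction: −99 days → 24 September 2025.
Expiry of referenced patent VP-793166:
  Base: filing + 19 years → 11 December 2022.
  Interference Suspension Credit: +461 days → 16 March 2024.
Terminal disclaimer: VP-51685 expires on the earlier of 24 September 2025 and 16 March 2024.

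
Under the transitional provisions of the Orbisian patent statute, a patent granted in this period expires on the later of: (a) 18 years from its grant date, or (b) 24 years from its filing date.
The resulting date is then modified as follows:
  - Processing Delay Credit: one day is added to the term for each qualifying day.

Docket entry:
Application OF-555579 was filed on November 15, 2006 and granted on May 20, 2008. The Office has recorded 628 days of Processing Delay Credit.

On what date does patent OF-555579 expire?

2032-08-04

(a) grant + 18 years → 20 May 2026.
(b) filing + 24 years → 15 November 2030.
Later of the two: 15 November 2030.
Processing Delay Credit: +628 days → 4 August 2032.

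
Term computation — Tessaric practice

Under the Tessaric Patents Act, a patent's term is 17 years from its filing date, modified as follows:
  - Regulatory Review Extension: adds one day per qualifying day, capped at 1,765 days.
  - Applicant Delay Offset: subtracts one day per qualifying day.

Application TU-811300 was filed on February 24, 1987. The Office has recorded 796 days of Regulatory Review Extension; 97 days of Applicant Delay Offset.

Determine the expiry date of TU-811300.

January 23, 2006

Base term: filing date + 17 years → 24 February 2004.
Regulatory Review Extension: 796 days (within the 1765-day cap) → +796 days → 30 April 2006.
Applicant Delay Offset: −97 days → 23 January 2006.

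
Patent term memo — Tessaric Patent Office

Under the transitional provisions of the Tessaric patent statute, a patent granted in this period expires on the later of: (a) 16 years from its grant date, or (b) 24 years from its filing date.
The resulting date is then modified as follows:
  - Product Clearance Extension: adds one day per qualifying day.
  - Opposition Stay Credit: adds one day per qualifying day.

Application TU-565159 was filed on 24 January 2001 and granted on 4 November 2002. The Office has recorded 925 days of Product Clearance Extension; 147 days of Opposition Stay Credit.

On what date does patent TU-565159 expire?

2028-01-01

(a) grant + 16 years → 4 November 2018.
(b) filing + 24 years → 24 January 2025.
Later of the two: 24 January 2025.
Product Clearance Extension: +925 days → 7 August 2027.
Opposition Stay Credit: +147 days → 1 January 2028.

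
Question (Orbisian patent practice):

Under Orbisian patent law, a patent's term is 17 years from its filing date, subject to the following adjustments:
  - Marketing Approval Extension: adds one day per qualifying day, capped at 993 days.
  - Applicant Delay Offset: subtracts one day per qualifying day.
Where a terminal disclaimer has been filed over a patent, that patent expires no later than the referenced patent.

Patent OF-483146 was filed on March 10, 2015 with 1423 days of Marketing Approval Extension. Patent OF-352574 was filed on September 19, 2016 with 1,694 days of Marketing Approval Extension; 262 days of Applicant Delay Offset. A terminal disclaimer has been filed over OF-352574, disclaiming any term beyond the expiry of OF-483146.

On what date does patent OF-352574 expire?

November 28, 2034

Natural term of OF-352574:
  Base: filing + 17 years → 19 September 2033.
  Marketing Approval Extension: 1694 days claimed exceeds the 993-day cap, so +993 days → 8 June 2036.
  Applicant Delay Offset: −262 days → 20 September 2035.
Expiry of referenced patent OF-483146:
  Base: filing + 17 years → 10 March 2032.
  Marketing Approval Extension: 1423 days claimed exceeds the 993-day cap, so +993 days → 28 November 2034.
Terminal disclaimer: OF-352574 expires on the earlier of 20 September 2035 and 28 November 2034.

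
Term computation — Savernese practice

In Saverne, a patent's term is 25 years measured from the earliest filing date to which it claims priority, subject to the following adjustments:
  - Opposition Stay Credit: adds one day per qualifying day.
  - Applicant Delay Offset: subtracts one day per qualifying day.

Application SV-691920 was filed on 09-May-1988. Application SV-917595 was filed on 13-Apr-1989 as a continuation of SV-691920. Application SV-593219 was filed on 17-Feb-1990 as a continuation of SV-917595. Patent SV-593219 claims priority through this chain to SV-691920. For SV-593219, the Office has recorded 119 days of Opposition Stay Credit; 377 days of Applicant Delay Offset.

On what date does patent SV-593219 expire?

Earliest priority filing: 9 May 1988.
Base term: 9 May 1988 + 25 years → 9 May 2013.
Opposition Stay Credit: +119 days → 5 September 2013.
Applicant Delay Offset: −377 days → 24 August 2012.

2012-08-24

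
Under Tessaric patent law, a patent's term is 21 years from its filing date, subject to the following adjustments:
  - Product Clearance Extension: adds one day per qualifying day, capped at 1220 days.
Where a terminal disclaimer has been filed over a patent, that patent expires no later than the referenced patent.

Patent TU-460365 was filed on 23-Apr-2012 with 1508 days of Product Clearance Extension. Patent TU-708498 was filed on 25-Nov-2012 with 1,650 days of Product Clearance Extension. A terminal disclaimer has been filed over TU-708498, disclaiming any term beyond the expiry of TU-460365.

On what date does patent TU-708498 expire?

August 25, 2036

Natural term of TU-708498:
  Base: filing + 21 years → 25 November 2033.
  Product Clearance Extension: 1650 days claimed exceeds the 1220-day cap, so +1220 days → 29 March 2037.
Expiry of referenced patent TU-460365:
  Base: filing + 21 years → 23 April 2033.
  Product Clearance Extension: 1508 days claimed exceeds the 1220-day cap, so +1220 days → 25 August 2036.
Terminal disclaimer: TU-708498 expires on the earlier of 29 March 2037 and 25 August 2036.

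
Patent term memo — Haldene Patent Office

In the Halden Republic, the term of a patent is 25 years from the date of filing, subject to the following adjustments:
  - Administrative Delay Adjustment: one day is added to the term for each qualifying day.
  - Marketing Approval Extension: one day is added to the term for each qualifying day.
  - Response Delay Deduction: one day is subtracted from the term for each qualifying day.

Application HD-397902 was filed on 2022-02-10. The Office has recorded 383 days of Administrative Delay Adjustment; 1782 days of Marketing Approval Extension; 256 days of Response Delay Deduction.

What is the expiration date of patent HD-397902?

Base term: filing date + 25 years → 10 February 2047.
Administrative Delay Adjustment: +383 days → 28 February 2048.
Marketing Approval Extension: +1782 days → 14 January 2053.
Response Delay Deduction: −256 days → 3 May 2052.

2052-05-03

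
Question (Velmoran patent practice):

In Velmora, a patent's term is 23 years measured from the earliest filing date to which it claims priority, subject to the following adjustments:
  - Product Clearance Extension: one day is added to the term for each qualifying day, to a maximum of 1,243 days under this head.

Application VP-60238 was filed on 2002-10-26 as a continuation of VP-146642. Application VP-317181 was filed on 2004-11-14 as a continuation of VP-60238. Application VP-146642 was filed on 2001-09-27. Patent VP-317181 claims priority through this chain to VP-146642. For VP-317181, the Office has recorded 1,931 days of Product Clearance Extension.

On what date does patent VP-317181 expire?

Earliest priority filing: 27 September 2001.
Base term: 27 September 2001 + 23 years → 27 September 2024.
Product Clearance Extension: 1931 days claimed exceeds the 1243-day cap, so +1243 days → 22 February 2028.

2028-02-22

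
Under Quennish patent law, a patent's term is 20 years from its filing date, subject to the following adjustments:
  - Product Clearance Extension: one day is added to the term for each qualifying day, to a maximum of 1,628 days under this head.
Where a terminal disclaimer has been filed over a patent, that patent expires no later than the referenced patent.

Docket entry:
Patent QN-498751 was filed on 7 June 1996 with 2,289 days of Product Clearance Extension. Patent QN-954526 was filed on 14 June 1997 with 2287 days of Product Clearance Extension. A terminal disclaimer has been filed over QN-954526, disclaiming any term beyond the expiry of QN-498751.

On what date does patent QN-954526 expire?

2020-11-21

Natural term of QN-954526:
  Base: filing + 20 years → 14 June 2017.
  Product Clearance Extension: 2287 days claimed exceeds the 1628-day cap, so +1628 days → 28 November 2021.
Expiry of referenced patent QN-498751:
  Base: filing + 20 years → 7 June 2016.
  Product Clearance Extension: 2289 days claimed exceeds the 1628-day cap, so +1628 days → 21 November 2020.
Terminal disclaimer: QN-954526 expires on the earlier of 28 November 2021 and 21 November 2020.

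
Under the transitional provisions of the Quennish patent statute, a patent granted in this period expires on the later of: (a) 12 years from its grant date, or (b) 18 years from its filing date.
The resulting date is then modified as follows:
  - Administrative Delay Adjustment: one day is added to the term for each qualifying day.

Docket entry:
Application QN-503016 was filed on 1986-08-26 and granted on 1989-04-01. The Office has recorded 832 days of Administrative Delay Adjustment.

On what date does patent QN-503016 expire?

(a) grant + 12 years → 1 April 2001.
(b) filing + 18 years → 26 August 2004.
Later of the two: 26 August 2004.
Administrative Delay Adjustment: +832 days → 6 December 2006.

2006-12-06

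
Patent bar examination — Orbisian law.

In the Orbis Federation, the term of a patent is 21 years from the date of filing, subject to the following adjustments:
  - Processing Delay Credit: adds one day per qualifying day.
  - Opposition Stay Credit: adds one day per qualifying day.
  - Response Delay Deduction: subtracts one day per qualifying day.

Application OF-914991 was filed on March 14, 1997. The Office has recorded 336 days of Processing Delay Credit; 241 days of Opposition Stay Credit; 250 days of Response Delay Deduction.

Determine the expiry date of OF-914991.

Base term: filing date + 21 years → 14 March 2018.
Processing Delay Credit: +336 days → 13 February 2019.
Opposition Stay Credit: +241 days → 12 October 2019.
Response Delay Deduction: −250 days → 4 February 2019.

February 4, 2019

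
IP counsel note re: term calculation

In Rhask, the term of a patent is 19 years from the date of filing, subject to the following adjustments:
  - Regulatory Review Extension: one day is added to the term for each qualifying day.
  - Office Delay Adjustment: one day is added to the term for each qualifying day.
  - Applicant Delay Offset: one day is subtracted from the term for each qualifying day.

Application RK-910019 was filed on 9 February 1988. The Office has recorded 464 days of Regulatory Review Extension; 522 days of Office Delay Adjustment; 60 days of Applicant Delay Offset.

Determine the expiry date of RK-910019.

Base term: filing date + 19 years → 9 February 2007.
Regulatory Review Extension: +464 days → 18 May 2008.
Office Delay Adjustment: +522 days → 22 October 2009.
Applicant Delay Offset: −60 days → 23 August 2009.

August 23, 2009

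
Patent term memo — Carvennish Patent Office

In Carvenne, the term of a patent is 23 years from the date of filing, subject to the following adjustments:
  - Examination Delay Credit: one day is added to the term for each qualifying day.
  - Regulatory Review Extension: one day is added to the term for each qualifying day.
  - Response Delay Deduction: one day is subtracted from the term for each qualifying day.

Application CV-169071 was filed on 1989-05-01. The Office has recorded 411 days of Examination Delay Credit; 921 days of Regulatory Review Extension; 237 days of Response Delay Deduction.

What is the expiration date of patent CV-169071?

Base term: filing date + 23 years → 1 May 2012.
Examination Delay Credit: +411 days → 16 June 2013.
Regulatory Review Extension: +921 days → 24 December 2015.
Response Delay Deduction: −237 days → 1 May 2015.

May 1, 2015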